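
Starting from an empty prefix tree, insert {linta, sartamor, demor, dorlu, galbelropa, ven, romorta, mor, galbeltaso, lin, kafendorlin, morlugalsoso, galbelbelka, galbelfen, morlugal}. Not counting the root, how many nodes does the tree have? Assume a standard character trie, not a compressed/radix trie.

77

Insert word by word; a character creates a node only if that edge doesn't already exist:
  "linta" → 5 new (l, i, n, t, a)
  "sartamor" → 8 new (s, a, r, t, a, m, o, r)
  "demor" → 5 new (d, e, m, o, r)
  "dorlu" → prefix "d" already present; 4 new (o, r, l, u)
  "galbelropa" → 10 new (g, a, l, b, e, l, r, o, p, a)
  "ven" → 3 new (v, e, n)
  "romorta" → 7 new (r, o, m, o, r, t, a)
  "mor" → 3 new (m, o, r)
  "galbeltaso" → prefix "galbel" already present; 4 new (t, a, s, o)
  "lin" → prefix "lin" already present; 0 new (none)
  "kafendorlin" → 11 new (k, a, f, e, n, d, o, r, l, i, n)
  "morlugalsoso" → prefix "mor" already present; 9 new (l, u, g, a, l, s, o, s, o)
  "galbelbelka" → prefix "galbel" already present; 5 new (b, e, l, k, a)
  "galbelfen" → prefix "galbel" already present; 3 new (f, e, n)
  "morlugal" → prefix "morlugal" already present; 0 new (none)
Total nodes = 5 + 8 + 5 + 4 + 10 + 3 + 7 + 3 + 4 + 0 + 11 + 9 + 5 + 3 + 0 = 77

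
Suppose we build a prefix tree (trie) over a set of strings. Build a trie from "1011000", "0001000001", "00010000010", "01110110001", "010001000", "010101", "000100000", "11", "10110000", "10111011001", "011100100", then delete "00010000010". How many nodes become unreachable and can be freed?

1

Walk "00010000010" from the leaf back toward the root, removing each node that no remaining word uses.
The suffix "0" (1 node) is used only by "00010000010"; "0001000001" is itself a stored word, so pruning stops there.
Nodes removed: 1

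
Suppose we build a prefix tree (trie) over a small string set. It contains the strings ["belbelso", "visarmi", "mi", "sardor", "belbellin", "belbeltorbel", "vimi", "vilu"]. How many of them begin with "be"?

Walk to "be"; the words in its subtree are exactly those with that prefix.
Matches: "belbellin", "belbelso", "belbeltorbel"
Count: 3

3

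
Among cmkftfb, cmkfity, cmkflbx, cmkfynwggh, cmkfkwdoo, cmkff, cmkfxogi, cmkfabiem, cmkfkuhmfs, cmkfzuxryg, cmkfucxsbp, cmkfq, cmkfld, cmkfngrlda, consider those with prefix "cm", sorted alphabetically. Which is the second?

cmkff

DFS of the "cm" subtree visits, in order: "cmkfabiem", "cmkff", "cmkfity", "cmkfkuhmfs", "cmkfkwdoo", "cmkflbx", "cmkfld", "cmkfngrlda", "cmkfq", "cmkftfb", "cmkfucxsbp", "cmkfxogi", "cmkfynwggh", "cmkfzuxryg"
The 2nd is cmkff.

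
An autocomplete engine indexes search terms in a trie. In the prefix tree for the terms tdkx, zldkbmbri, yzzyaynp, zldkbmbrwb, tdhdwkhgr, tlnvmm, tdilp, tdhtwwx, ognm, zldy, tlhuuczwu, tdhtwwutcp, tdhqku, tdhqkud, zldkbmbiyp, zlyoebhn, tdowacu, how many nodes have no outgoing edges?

Leaves are exactly the stored words that no other stored word extends.
Those words: "ognm", "tdhdwkhgr", "tdhqkud", "tdhtwwutcp", "tdhtwwx", "tdilp", "tdkx", "tdowacu", "tlhuuczwu", "tlnvmm", "yzzyaynp", "zldkbmbiyp", "zldkbmbri", "zldkbmbrwb", "zldy", "zlyoebhn"
Leaf count: 16

16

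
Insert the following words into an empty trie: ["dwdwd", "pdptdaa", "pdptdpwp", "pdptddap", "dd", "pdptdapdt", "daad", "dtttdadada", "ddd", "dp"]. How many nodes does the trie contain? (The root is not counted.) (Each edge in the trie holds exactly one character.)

36

Trie structure (* marks end of a word):
(root)
├─ d
│  ├─ a
│  │  └─ a
│  │     └─ d *
│  ├─ d *
│  │  └─ d *
│  ├─ p *
│  ├─ t
│  │  └─ t
│  │     └─ t
│  │        └─ d
│  │           └─ a
│  │              └─ d
│  │                 └─ a
│  │                    └─ d
│  │                       └─ a *
│  └─ w
│     └─ d
│        └─ w
│           └─ d *
└─ p
   └─ d
      └─ p
         └─ t
            └─ d
               ├─ a
               │  ├─ a *
               │  └─ p
               │     └─ d
               │        └─ t *
               ├─ d
               │  └─ a
               │     └─ p *
               └─ p
                  └─ w
                     └─ p *
Counting every labelled node above: 36.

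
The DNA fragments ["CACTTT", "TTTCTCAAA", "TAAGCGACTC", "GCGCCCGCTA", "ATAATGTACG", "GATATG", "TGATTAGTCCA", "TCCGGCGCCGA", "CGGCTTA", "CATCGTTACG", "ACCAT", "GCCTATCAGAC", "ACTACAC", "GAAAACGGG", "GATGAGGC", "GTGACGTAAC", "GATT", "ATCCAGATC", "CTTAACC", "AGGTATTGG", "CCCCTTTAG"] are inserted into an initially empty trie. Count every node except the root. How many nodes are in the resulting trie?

Trace insertions, counting only characters that open a new branch:
  "CACTTT" → 6 new (C, A, C, T, T, T)
  "TTTCTCAAA" → 9 new (T, T, T, C, T, C, A, A, A)
  "TAAGCGACTC" → prefix "T" already present; 9 new (A, A, G, C, G, A, C, T, C)
  "GCGCCCGCTA" → 10 new (G, C, G, C, C, C, G, C, T, A)
  "ATAATGTACG" → 10 new (A, T, A, A, T, G, T, A, C, G)
  "GATATG" → prefix "G" already present; 5 new (A, T, A, T, G)
  "TGATTAGTCCA" → prefix "T" already present; 10 new (G, A, T, T, A, G, T, C, C, A)
  "TCCGGCGCCGA" → prefix "T" already present; 10 new (C, C, G, G, C, G, C, C, G, A)
  "CGGCTTA" → prefix "C" already present; 6 new (G, G, C, T, T, A)
  "CATCGTTACG" → prefix "CA" already present; 8 new (T, C, G, T, T, A, C, G)
  "ACCAT" → prefix "A" already present; 4 new (C, C, A, T)
  "GCCTATCAGAC" → prefix "GC" already present; 9 new (C, T, A, T, C, A, G, A, C)
  "ACTACAC" → prefix "AC" already present; 5 new (T, A, C, A, C)
  "GAAAACGGG" → prefix "GA" already present; 7 new (A, A, A, C, G, G, G)
  "GATGAGGC" → prefix "GAT" already present; 5 new (G, A, G, G, C)
  "GTGACGTAAC" → prefix "G" already present; 9 new (T, G, A, C, G, T, A, A, C)
  "GATT" → prefix "GAT" already present; 1 new (T)
  "ATCCAGATC" → prefix "AT" already present; 7 new (C, C, A, G, A, T, C)
  "CTTAACC" → prefix "C" already present; 6 new (T, T, A, A, C, C)
  "AGGTATTGG" → prefix "A" already present; 8 new (G, G, T, A, T, T, G, G)
  "CCCCTTTAG" → prefix "C" already present; 8 new (C, C, C, T, T, T, A, G)
Total nodes = 6 + 9 + 9 + 10 + 10 + 5 + 10 + 10 + 6 + 8 + 4 + 9 + 5 + 7 + 5 + 9 + 1 + 7 + 6 + 8 + 8 = 152

152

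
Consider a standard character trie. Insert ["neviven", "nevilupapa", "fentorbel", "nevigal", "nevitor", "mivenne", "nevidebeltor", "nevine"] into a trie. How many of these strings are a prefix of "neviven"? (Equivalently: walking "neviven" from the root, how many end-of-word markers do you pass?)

Traverse "neviven" character by character; count nodes along the way that are marked as word ends.
Prefixes of the query that are stored words: "neviven"
Count: 1

1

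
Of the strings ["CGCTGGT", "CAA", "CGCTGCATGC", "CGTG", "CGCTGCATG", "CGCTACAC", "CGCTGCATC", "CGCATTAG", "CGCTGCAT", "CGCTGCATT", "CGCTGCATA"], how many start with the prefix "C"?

11

Filter for entries beginning with "C":
Matches: "CAA", "CGCATTAG", "CGCTACAC", "CGCTGCAT", "CGCTGCATA", "CGCTGCATC", "CGCTGCATG", "CGCTGCATGC", "CGCTGCATT", "CGCTGGT", "CGTG"
Count: 11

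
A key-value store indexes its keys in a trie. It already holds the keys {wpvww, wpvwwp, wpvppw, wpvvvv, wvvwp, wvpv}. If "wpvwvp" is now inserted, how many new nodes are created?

Walking "wpvwvp" from the root, the first 4 characters ("wpvw") follow existing edges; "v" is the first miss.
Each of the 2 remaining characters creates one node.

2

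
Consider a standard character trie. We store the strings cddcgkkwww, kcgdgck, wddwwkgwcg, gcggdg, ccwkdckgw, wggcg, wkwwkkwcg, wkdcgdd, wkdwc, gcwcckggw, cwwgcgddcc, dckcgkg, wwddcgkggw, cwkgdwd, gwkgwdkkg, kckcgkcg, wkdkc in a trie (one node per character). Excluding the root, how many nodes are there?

Trace insertions, counting only characters that open a new branch:
  "cddcgkkwww" → 10 new (c, d, d, c, g, k, k, w, w, w)
  "kcgdgck" → 7 new (k, c, g, d, g, c, k)
  "wddwwkgwcg" → 10 new (w, d, d, w, w, k, g, w, c, g)
  "gcggdg" → 6 new (g, c, g, g, d, g)
  "ccwkdckgw" → prefix "c" already present; 8 new (c, w, k, d, c, k, g, w)
  "wggcg" → prefix "w" already present; 4 new (g, g, c, g)
  "wkwwkkwcg" → prefix "w" already present; 8 new (k, w, w, k, k, w, c, g)
  "wkdcgdd" → prefix "wk" already present; 5 new (d, c, g, d, d)
  "wkdwc" → prefix "wkd" already present; 2 new (w, c)
  "gcwcckggw" → prefix "gc" already present; 7 new (w, c, c, k, g, g, w)
  "cwwgcgddcc" → prefix "c" already present; 9 new (w, w, g, c, g, d, d, c, c)
  "dckcgkg" → 7 new (d, c, k, c, g, k, g)
  "wwddcgkggw" → prefix "w" already present; 9 new (w, d, d, c, g, k, g, g, w)
  "cwkgdwd" → prefix "cw" already present; 5 new (k, g, d, w, d)
  "gwkgwdkkg" → prefix "g" already present; 8 new (w, k, g, w, d, k, k, g)
  "kckcgkcg" → prefix "kc" already present; 6 new (k, c, g, k, c, g)
  "wkdkc" → prefix "wkd" already present; 2 new (k, c)
Total nodes = 10 + 7 + 10 + 6 + 8 + 4 + 8 + 5 + 2 + 7 + 9 + 7 + 9 + 5 + 8 + 6 + 2 = 113

113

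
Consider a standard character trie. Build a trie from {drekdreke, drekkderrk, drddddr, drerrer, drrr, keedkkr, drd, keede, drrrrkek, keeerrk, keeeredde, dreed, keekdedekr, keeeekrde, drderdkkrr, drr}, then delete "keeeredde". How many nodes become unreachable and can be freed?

A node on "keeeredde"'s path can go only if nothing else ends at it or branches off below it.
The suffix "edde" (4 nodes) is used only by "keeeredde"; the node for "keeer" still has the child "r", so pruning stops there.
Nodes removed: 4

4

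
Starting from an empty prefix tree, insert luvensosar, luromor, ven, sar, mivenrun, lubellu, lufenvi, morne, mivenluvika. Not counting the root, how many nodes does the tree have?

Insert word by word; a character creates a node only if that edge doesn't already exist:
  "luvensosar" → 10 new (l, u, v, e, n, s, o, s, a, r)
  "luromor" → prefix "lu" already present; 5 new (r, o, m, o, r)
  "ven" → 3 new (v, e, n)
  "sar" → 3 new (s, a, r)
  "mivenrun" → 8 new (m, i, v, e, n, r, u, n)
  "lubellu" → prefix "lu" already present; 5 new (b, e, l, l, u)
  "lufenvi" → prefix "lu" already present; 5 new (f, e, n, v, i)
  "morne" → prefix "m" already present; 4 new (o, r, n, e)
  "mivenluvika" → prefix "miven" already present; 6 new (l, u, v, i, k, a)
Total nodes = 10 + 5 + 3 + 3 + 8 + 5 + 5 + 4 + 6 = 49

49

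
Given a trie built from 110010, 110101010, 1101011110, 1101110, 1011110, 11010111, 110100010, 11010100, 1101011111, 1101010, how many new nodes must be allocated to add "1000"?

Walking "1000" from the root, the first 2 characters ("10") follow existing edges; "0" is the first miss.
So 4 − 2 = 2 new nodes.

2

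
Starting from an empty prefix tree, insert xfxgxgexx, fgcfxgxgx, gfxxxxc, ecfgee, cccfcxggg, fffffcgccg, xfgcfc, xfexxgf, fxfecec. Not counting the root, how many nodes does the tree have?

64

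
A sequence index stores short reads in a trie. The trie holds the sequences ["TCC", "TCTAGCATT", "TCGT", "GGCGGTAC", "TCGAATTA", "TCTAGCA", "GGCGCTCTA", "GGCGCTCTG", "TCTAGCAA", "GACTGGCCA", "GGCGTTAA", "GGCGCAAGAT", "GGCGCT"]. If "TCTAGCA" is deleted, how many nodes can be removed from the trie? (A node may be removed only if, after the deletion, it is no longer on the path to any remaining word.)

Walk "TCTAGCA" from the leaf back toward the root, removing each node that no remaining word uses.
Every node on "TCTAGCA" is still needed (e.g. by "TCTAGCATT"), so nothing is freed.
Nodes removed: 0

0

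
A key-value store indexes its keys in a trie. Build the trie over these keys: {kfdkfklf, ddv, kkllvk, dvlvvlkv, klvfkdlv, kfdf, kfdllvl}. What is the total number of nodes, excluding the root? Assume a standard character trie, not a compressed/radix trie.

Trace insertions, counting only characters that open a new branch:
  "kfdkfklf" → 8 new (k, f, d, k, f, k, l, f)
  "ddv" → 3 new (d, d, v)
  "kkllvk" → prefix "k" already present; 5 new (k, l, l, v, k)
  "dvlvvlkv" → prefix "d" already present; 7 new (v, l, v, v, l, k, v)
  "klvfkdlv" → prefix "k" already present; 7 new (l, v, f, k, d, l, v)
  "kfdf" → prefix "kfd" already present; 1 new (f)
  "kfdllvl" → prefix "kfd" already present; 4 new (l, l, v, l)
Total nodes = 8 + 3 + 5 + 7 + 7 + 1 + 4 = 35

35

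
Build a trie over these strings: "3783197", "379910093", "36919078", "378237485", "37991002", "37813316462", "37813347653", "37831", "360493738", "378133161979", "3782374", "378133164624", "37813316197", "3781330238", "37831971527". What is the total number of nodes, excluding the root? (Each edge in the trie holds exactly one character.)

61

Insert word by word; a character creates a node only if that edge doesn't already exist:
  "3783197" → 7 new (3, 7, 8, 3, 1, 9, 7)
  "379910093" → prefix "37" already present; 7 new (9, 9, 1, 0, 0, 9, 3)
  "36919078" → prefix "3" already present; 7 new (6, 9, 1, 9, 0, 7, 8)
  "378237485" → prefix "378" already present; 6 new (2, 3, 7, 4, 8, 5)
  "37991002" → prefix "3799100" already present; 1 new (2)
  "37813316462" → prefix "378" already present; 8 new (1, 3, 3, 1, 6, 4, 6, 2)
  "37813347653" → prefix "378133" already present; 5 new (4, 7, 6, 5, 3)
  "37831" → prefix "37831" already present; 0 new (none)
  "360493738" → prefix "36" already present; 7 new (0, 4, 9, 3, 7, 3, 8)
  "378133161979" → prefix "37813316" already present; 4 new (1, 9, 7, 9)
  "3782374" → prefix "3782374" already present; 0 new (none)
  "378133164624" → prefix "37813316462" already present; 1 new (4)
  "37813316197" → prefix "37813316197" already present; 0 new (none)
  "3781330238" → prefix "378133" already present; 4 new (0, 2, 3, 8)
  "37831971527" → prefix "3783197" already present; 4 new (1, 5, 2, 7)
Total nodes = 7 + 7 + 7 + 6 + 1 + 8 + 5 + 0 + 7 + 4 + 0 + 1 + 0 + 4 + 4 = 61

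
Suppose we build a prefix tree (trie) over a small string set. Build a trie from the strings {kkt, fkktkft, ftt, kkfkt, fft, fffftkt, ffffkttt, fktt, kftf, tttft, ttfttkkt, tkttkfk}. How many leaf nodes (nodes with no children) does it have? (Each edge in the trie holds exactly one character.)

A leaf is a node with no children — equivalently, the end of a word that is not a proper prefix of any other stored word.
Those words: "ffffkttt", "fffftkt", "fft", "fkktkft", "fktt", "ftt", "kftf", "kkfkt", "kkt", "tkttkfk", "ttfttkkt", "tttft"
Leaf count: 12

12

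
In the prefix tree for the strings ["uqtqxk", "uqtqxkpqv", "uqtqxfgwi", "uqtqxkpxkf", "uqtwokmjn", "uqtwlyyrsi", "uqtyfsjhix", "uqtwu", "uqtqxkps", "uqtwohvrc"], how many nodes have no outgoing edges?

9

A leaf is a node with no children — equivalently, the end of a word that is not a proper prefix of any other stored word.
Those words: "uqtqxfgwi", "uqtqxkpqv", "uqtqxkps", "uqtqxkpxkf", "uqtwlyyrsi", "uqtwohvrc", "uqtwokmjn", "uqtwu", "uqtyfsjhix"
Leaf count: 9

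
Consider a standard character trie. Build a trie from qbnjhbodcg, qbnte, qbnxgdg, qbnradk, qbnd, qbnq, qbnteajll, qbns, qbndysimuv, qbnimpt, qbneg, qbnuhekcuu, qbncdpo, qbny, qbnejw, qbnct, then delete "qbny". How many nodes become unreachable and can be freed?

Walk "qbny" from the leaf back toward the root, removing each node that no remaining word uses.
The suffix "y" (1 node) is used only by "qbny"; the node for "qbn" still has the child "j", so pruning stops there.
Nodes removed: 1

1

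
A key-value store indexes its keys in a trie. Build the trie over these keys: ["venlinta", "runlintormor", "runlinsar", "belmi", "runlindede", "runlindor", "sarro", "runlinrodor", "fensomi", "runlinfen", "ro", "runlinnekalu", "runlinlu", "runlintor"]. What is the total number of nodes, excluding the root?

Trace insertions, counting only characters that open a new branch:
  "venlinta" → 8 new (v, e, n, l, i, n, t, a)
  "runlintormor" → 12 new (r, u, n, l, i, n, t, o, r, m, o, r)
  "runlinsar" → prefix "runlin" already present; 3 new (s, a, r)
  "belmi" → 5 new (b, e, l, m, i)
  "runlindede" → prefix "runlin" already present; 4 new (d, e, d, e)
  "runlindor" → prefix "runlind" already present; 2 new (o, r)
  "sarro" → 5 new (s, a, r, r, o)
  "runlinrodor" → prefix "runlin" already present; 5 new (r, o, d, o, r)
  "fensomi" → 7 new (f, e, n, s, o, m, i)
  "runlinfen" → prefix "runlin" already present; 3 new (f, e, n)
  "ro" → prefix "r" already present; 1 new (o)
  "runlinnekalu" → prefix "runlin" already present; 6 new (n, e, k, a, l, u)
  "runlinlu" → prefix "runlin" already present; 2 new (l, u)
  "runlintor" → prefix "runlintor" already present; 0 new (none)
Total nodes = 8 + 12 + 3 + 5 + 4 + 2 + 5 + 5 + 7 + 3 + 1 + 6 + 2 + 0 = 63

63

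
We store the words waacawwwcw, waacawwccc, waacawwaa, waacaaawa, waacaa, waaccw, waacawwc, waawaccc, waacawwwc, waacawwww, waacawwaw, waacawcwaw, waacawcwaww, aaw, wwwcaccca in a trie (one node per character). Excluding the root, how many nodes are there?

44

Trace insertions, counting only characters that open a new branch:
  "waacawwwcw" → 10 new (w, a, a, c, a, w, w, w, c, w)
  "waacawwccc" → prefix "waacaww" already present; 3 new (c, c, c)
  "waacawwaa" → prefix "waacaww" already present; 2 new (a, a)
  "waacaaawa" → prefix "waaca" already present; 4 new (a, a, w, a)
  "waacaa" → prefix "waacaa" already present; 0 new (none)
  "waaccw" → prefix "waac" already present; 2 new (c, w)
  "waacawwc" → prefix "waacawwc" already present; 0 new (none)
  "waawaccc" → prefix "waa" already present; 5 new (w, a, c, c, c)
  "waacawwwc" → prefix "waacawwwc" already present; 0 new (none)
  "waacawwww" → prefix "waacawww" already present; 1 new (w)
  "waacawwaw" → prefix "waacawwa" already present; 1 new (w)
  "waacawcwaw" → prefix "waacaw" already present; 4 new (c, w, a, w)
  "waacawcwaww" → prefix "waacawcwaw" already present; 1 new (w)
  "aaw" → 3 new (a, a, w)
  "wwwcaccca" → prefix "w" already present; 8 new (w, w, c, a, c, c, c, a)
Total nodes = 10 + 3 + 2 + 4 + 0 + 2 + 0 + 5 + 0 + 1 + 1 + 4 + 1 + 3 + 8 = 44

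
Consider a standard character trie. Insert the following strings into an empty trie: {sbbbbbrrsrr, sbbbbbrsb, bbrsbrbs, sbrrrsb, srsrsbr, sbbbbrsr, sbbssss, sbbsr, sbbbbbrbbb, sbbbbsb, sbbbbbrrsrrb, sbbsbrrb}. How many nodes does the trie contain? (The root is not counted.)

50

Count nodes per top-level branch (shared prefixes stored once):
  'b'-branch (bbrsbrbs): 8 nodes
  's'-branch (sbbbbbrbbb, sbbbbbrrsrr, sbbbbbrrsrrb, sbbbbbrsb, sbbbbrsr, sbbbbsb, sbbsbrrb, sbbsr, sbbssss, sbrrrsb, srsrsbr): 42 nodes
Sum: 50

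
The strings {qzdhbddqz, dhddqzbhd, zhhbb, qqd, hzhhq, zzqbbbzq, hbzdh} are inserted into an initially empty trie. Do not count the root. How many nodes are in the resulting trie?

For each word, the new-node count is its length minus the longest prefix already in the trie:
  "qzdhbddqz" → 9 new (q, z, d, h, b, d, d, q, z)
  "dhddqzbhd" → 9 new (d, h, d, d, q, z, b, h, d)
  "zhhbb" → 5 new (z, h, h, b, b)
  "qqd" → prefix "q" already present; 2 new (q, d)
  "hzhhq" → 5 new (h, z, h, h, q)
  "zzqbbbzq" → prefix "z" already present; 7 new (z, q, b, b, b, z, q)
  "hbzdh" → prefix "h" already present; 4 new (b, z, d, h)
Total nodes = 9 + 9 + 5 + 2 + 5 + 7 + 4 = 41

41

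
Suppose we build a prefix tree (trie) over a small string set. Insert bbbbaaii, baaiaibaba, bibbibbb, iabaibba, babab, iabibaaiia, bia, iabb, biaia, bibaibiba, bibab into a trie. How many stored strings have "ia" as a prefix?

Traverse to the node for "ia", then collect every word in that subtree.
Matches: "iabaibba", "iabb", "iabibaaiia"
Count: 3

3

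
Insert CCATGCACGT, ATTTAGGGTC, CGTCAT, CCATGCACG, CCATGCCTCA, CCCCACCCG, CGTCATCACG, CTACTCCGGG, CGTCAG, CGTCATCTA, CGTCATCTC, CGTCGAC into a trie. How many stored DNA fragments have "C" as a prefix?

Walk to "C"; the words in its subtree are exactly those with that prefix.
Matches: "CCATGCACG", "CCATGCACGT", "CCATGCCTCA", "CCCCACCCG", "CGTCAG", "CGTCAT", "CGTCATCACG", "CGTCATCTA", "CGTCATCTC", "CGTCGAC", "CTACTCCGGG"
Count: 11

11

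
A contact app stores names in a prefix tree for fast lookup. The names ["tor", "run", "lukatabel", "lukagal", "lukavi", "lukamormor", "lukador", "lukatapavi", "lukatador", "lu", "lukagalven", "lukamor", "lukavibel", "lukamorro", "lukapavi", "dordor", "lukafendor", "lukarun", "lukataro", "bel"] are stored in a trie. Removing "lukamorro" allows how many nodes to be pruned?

After clearing the end-marker at "lukamorro", prune upward until reaching a node still needed by another word.
The suffix "ro" (2 nodes) is used only by "lukamorro"; the node for "lukamor" still has the child "m", so pruning stops there.
Nodes removed: 2

2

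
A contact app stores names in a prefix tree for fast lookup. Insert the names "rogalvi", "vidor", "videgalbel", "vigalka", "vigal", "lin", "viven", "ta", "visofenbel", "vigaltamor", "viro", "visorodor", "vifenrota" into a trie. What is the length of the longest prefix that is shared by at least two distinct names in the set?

Equivalently: take the maximum, over all pairs, of their longest common prefix length.
"vigal" and "vigalka" agree on "vigal" (5 characters) before diverging; nothing deeper is shared.
Longest shared-prefix length: 5

5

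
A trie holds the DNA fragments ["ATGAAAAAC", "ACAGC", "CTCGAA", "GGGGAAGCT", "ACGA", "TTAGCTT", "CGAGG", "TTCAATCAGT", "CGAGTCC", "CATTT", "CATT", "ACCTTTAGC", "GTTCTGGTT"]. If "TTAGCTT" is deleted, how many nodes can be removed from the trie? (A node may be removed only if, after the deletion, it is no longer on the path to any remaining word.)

A node on "TTAGCTT"'s path can go only if nothing else ends at it or branches off below it.
The suffix "AGCTT" (5 nodes) is used only by "TTAGCTT"; the node for "TT" still has the child "C", so pruning stops there.
Nodes removed: 5

5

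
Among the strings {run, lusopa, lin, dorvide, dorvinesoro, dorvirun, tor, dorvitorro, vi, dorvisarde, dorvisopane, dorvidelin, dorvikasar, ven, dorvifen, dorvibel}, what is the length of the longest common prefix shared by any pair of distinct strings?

7

Look for the deepest trie node that still has at least two words in its subtree.
e.g. "dorvide" and "dorvidelin" share the prefix "dorvide" of length 7; no pair shares a longer one.
Longest shared-prefix length: 7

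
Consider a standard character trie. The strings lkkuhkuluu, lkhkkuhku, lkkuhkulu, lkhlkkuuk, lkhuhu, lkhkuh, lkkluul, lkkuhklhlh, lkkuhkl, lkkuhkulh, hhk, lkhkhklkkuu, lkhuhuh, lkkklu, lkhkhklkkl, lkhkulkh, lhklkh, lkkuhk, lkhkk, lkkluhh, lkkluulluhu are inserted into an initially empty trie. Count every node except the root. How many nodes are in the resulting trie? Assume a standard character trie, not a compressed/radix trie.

Insert word by word; a character creates a node only if that edge doesn't already exist:
  "lkkuhkuluu" → 10 new (l, k, k, u, h, k, u, l, u, u)
  "lkhkkuhku" → prefix "lk" already present; 7 new (h, k, k, u, h, k, u)
  "lkkuhkulu" → prefix "lkkuhkulu" already present; 0 new (none)
  "lkhlkkuuk" → prefix "lkh" already present; 6 new (l, k, k, u, u, k)
  "lkhuhu" → prefix "lkh" already present; 3 new (u, h, u)
  "lkhkuh" → prefix "lkhk" already present; 2 new (u, h)
  "lkkluul" → prefix "lkk" already present; 4 new (l, u, u, l)
  "lkkuhklhlh" → prefix "lkkuhk" already present; 4 new (l, h, l, h)
  "lkkuhkl" → prefix "lkkuhkl" already present; 0 new (none)
  "lkkuhkulh" → prefix "lkkuhkul" already present; 1 new (h)
  "hhk" → 3 new (h, h, k)
  "lkhkhklkkuu" → prefix "lkhk" already present; 7 new (h, k, l, k, k, u, u)
  "lkhuhuh" → prefix "lkhuhu" already present; 1 new (h)
  "lkkklu" → prefix "lkk" already present; 3 new (k, l, u)
  "lkhkhklkkl" → prefix "lkhkhklkk" already present; 1 new (l)
  "lkhkulkh" → prefix "lkhku" already present; 3 new (l, k, h)
  "lhklkh" → prefix "l" already present; 5 new (h, k, l, k, h)
  "lkkuhk" → prefix "lkkuhk" already present; 0 new (none)
  "lkhkk" → prefix "lkhkk" already present; 0 new (none)
  "lkkluhh" → prefix "lkklu" already present; 2 new (h, h)
  "lkkluulluhu" → prefix "lkkluul" already present; 4 new (l, u, h, u)
Total nodes = 10 + 7 + 0 + 6 + 3 + 2 + 4 + 4 + 0 + 1 + 3 + 7 + 1 + 3 + 1 + 3 + 5 + 0 + 0 + 2 + 4 = 66

66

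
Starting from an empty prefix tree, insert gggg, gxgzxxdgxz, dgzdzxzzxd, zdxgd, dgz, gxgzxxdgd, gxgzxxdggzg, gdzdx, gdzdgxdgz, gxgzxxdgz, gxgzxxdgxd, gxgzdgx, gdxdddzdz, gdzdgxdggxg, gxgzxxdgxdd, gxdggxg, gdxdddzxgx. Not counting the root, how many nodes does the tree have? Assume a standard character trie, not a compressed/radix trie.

65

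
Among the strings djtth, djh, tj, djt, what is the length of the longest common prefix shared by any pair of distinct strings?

3

Equivalently: take the maximum, over all pairs, of their longest common prefix length.
"djt" and "djtth" agree on "djt" (3 characters) before diverging; nothing deeper is shared.
Longest shared-prefix length: 3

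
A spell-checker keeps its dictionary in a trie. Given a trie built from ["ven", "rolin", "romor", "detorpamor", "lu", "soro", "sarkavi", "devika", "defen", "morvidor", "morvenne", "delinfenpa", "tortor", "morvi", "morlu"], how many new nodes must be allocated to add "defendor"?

3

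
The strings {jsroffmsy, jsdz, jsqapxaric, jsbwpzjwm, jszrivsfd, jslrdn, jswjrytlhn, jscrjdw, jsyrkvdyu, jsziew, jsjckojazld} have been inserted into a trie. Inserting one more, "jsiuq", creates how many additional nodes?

3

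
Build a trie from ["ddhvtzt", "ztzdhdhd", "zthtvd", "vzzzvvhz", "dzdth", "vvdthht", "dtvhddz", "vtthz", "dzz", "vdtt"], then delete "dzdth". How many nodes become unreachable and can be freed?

3

After clearing the end-marker at "dzdth", prune upward until reaching a node still needed by another word.
The suffix "dth" (3 nodes) is used only by "dzdth"; the node for "dz" still has the child "z", so pruning stops there.
Nodes removed: 3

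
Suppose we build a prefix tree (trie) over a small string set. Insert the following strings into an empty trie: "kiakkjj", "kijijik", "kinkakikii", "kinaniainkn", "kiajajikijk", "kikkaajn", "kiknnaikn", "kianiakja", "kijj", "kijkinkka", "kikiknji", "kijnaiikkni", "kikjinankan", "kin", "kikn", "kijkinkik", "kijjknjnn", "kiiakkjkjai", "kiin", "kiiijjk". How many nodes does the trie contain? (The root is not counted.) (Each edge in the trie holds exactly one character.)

Trace insertions, counting only characters that open a new branch:
  "kiakkjj" → 7 new (k, i, a, k, k, j, j)
  "kijijik" → prefix "ki" already present; 5 new (j, i, j, i, k)
  "kinkakikii" → prefix "ki" already present; 8 new (n, k, a, k, i, k, i, i)
  "kinaniainkn" → prefix "kin" already present; 8 new (a, n, i, a, i, n, k, n)
  "kiajajikijk" → prefix "kia" already present; 8 new (j, a, j, i, k, i, j, k)
  "kikkaajn" → prefix "ki" already present; 6 new (k, k, a, a, j, n)
  "kiknnaikn" → prefix "kik" already present; 6 new (n, n, a, i, k, n)
  "kianiakja" → prefix "kia" already present; 6 new (n, i, a, k, j, a)
  "kijj" → prefix "kij" already present; 1 new (j)
  "kijkinkka" → prefix "kij" already present; 6 new (k, i, n, k, k, a)
  "kikiknji" → prefix "kik" already present; 5 new (i, k, n, j, i)
  "kijnaiikkni" → prefix "kij" already present; 8 new (n, a, i, i, k, k, n, i)
  "kikjinankan" → prefix "kik" already present; 8 new (j, i, n, a, n, k, a, n)
  "kin" → prefix "kin" already present; 0 new (none)
  "kikn" → prefix "kikn" already present; 0 new (none)
  "kijkinkik" → prefix "kijkink" already present; 2 new (i, k)
  "kijjknjnn" → prefix "kijj" already present; 5 new (k, n, j, n, n)
  "kiiakkjkjai" → prefix "ki" already present; 9 new (i, a, k, k, j, k, j, a, i)
  "kiin" → prefix "kii" already present; 1 new (n)
  "kiiijjk" → prefix "kii" already present; 4 new (i, j, j, k)
Total nodes = 7 + 5 + 8 + 8 + 8 + 6 + 6 + 6 + 1 + 6 + 5 + 8 + 8 + 0 + 0 + 2 + 5 + 9 + 1 + 4 = 103

103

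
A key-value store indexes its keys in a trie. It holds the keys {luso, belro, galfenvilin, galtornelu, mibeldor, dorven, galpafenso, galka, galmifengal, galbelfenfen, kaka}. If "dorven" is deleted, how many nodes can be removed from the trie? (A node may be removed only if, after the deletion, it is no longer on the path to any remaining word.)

After clearing the end-marker at "dorven", prune upward until reaching a node still needed by another word.
No other word shares any prefix with "dorven", so all 6 of its nodes go.
Nodes removed: 6

6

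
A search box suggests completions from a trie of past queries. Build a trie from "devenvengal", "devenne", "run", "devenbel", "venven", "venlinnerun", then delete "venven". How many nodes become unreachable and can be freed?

After clearing the end-marker at "venven", prune upward until reaching a node still needed by another word.
The suffix "ven" (3 nodes) is used only by "venven"; the node for "ven" still has the child "l", so pruning stops there.
Nodes removed: 3

3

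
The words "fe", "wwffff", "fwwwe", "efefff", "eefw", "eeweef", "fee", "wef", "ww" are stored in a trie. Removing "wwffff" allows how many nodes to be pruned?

4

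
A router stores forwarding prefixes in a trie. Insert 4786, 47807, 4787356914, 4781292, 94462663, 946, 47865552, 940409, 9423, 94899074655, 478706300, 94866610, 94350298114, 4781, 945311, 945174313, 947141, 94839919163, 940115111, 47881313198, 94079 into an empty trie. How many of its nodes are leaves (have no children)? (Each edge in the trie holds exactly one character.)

Leaves are exactly the stored words that no other stored word extends.
Those words: "47807", "4781292", "47865552", "478706300", "4787356914", "47881313198", "940115111", "940409", "94079", "9423", "94350298114", "94462663", "945174313", "945311", "946", "947141", "94839919163", "94866610", "94899074655"
Leaf count: 19

19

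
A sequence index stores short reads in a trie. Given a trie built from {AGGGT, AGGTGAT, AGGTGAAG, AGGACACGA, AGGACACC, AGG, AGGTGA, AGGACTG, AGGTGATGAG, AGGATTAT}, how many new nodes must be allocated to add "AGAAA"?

"AG" is already a path in the trie; the remaining "AAA" must be added.
So 5 − 2 = 3 new nodes.

3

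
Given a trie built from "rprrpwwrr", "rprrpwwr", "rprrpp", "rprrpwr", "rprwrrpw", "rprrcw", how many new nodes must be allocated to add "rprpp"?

Walking "rprpp" from the root, the first 3 characters ("rpr") follow existing edges; "p" is the first miss.
Each of the 2 remaining characters creates one node.

2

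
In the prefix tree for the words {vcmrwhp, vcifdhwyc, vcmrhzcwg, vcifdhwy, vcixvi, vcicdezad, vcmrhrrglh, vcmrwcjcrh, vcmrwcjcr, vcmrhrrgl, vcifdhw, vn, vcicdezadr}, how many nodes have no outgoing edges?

Leaves are exactly the stored words that no other stored word extends.
Those words: "vcicdezadr", "vcifdhwyc", "vcixvi", "vcmrhrrglh", "vcmrhzcwg", "vcmrwcjcrh", "vcmrwhp", "vn"
Leaf count: 8

8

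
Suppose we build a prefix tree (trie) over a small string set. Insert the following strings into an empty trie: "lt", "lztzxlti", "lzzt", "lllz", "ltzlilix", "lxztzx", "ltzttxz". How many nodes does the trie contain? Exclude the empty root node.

Trie structure (* marks end of a word):
(root)
└─ l
   ├─ l
   │  └─ l
   │     └─ z *
   ├─ t *
   │  └─ z
   │     ├─ l
   │     │  └─ i
   │     │     └─ l
   │     │        └─ i
   │     │           └─ x *
   │     └─ t
   │        └─ t
   │           └─ x
   │              └─ z *
   ├─ x
   │  └─ z
   │     └─ t
   │        └─ z
   │           └─ x *
   └─ z
      ├─ t
      │  └─ z
      │     └─ x
      │        └─ l
      │           └─ t
      │              └─ i *
      └─ z
         └─ t *
Counting every labelled node above: 29.

29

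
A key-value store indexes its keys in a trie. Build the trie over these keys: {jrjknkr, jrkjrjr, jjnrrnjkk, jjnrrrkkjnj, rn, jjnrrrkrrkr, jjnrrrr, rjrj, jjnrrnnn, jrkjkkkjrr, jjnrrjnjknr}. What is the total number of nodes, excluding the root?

50

For each word, the new-node count is its length minus the longest prefix already in the trie:
  "jrjknkr" → 7 new (j, r, j, k, n, k, r)
  "jrkjrjr" → prefix "jr" already present; 5 new (k, j, r, j, r)
  "jjnrrnjkk" → prefix "j" already present; 8 new (j, n, r, r, n, j, k, k)
  "jjnrrrkkjnj" → prefix "jjnrr" already present; 6 new (r, k, k, j, n, j)
  "rn" → 2 new (r, n)
  "jjnrrrkrrkr" → prefix "jjnrrrk" already present; 4 new (r, r, k, r)
  "jjnrrrr" → prefix "jjnrrr" already present; 1 new (r)
  "rjrj" → prefix "r" already present; 3 new (j, r, j)
  "jjnrrnnn" → prefix "jjnrrn" already present; 2 new (n, n)
  "jrkjkkkjrr" → prefix "jrkj" already present; 6 new (k, k, k, j, r, r)
  "jjnrrjnjknr" → prefix "jjnrr" already present; 6 new (j, n, j, k, n, r)
Total nodes = 7 + 5 + 8 + 6 + 2 + 4 + 1 + 3 + 2 + 6 + 6 = 50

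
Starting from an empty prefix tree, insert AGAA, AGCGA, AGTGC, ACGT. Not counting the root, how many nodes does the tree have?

13

For each word, the new-node count is its length minus the longest prefix already in the trie:
  "AGAA" → 4 new (A, G, A, A)
  "AGCGA" → prefix "AG" already present; 3 new (C, G, A)
  "AGTGC" → prefix "AG" already present; 3 new (T, G, C)
  "ACGT" → prefix "A" already present; 3 new (C, G, T)
Total nodes = 4 + 3 + 3 + 3 = 13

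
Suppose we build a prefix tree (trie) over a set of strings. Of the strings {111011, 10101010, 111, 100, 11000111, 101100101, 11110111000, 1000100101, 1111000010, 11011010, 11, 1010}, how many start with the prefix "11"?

7

Filter for entries beginning with "11":
Matches: "11", "11000111", "11011010", "111", "111011", "1111000010", "11110111000"
Count: 7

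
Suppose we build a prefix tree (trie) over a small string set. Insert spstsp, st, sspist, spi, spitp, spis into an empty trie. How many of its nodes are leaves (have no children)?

5

A leaf is a node with no children — equivalently, the end of a word that is not a proper prefix of any other stored word.
Those words: "spis", "spitp", "spstsp", "sspist", "st"
Leaf count: 5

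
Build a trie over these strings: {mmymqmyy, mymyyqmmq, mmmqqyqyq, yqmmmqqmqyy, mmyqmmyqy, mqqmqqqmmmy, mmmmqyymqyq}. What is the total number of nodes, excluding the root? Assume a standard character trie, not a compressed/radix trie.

Insert word by word; a character creates a node only if that edge doesn't already exist:
  "mmymqmyy" → 8 new (m, m, y, m, q, m, y, y)
  "mymyyqmmq" → prefix "m" already present; 8 new (y, m, y, y, q, m, m, q)
  "mmmqqyqyq" → prefix "mm" already present; 7 new (m, q, q, y, q, y, q)
  "yqmmmqqmqyy" → 11 new (y, q, m, m, m, q, q, m, q, y, y)
  "mmyqmmyqy" → prefix "mmy" already present; 6 new (q, m, m, y, q, y)
  "mqqmqqqmmmy" → prefix "m" already present; 10 new (q, q, m, q, q, q, m, m, m, y)
  "mmmmqyymqyq" → prefix "mmm" already present; 8 new (m, q, y, y, m, q, y, q)
Total nodes = 8 + 8 + 7 + 11 + 6 + 10 + 8 = 58

58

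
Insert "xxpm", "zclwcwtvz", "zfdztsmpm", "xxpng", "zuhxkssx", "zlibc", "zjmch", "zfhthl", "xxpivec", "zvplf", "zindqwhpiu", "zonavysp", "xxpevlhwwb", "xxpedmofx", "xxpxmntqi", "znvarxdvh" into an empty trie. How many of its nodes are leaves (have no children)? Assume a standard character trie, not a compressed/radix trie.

16

Leaves are exactly the stored words that no other stored word extends.
Those words: "xxpedmofx", "xxpevlhwwb", "xxpivec", "xxpm", "xxpng", "xxpxmntqi", "zclwcwtvz", "zfdztsmpm", "zfhthl", "zindqwhpiu", "zjmch", "zlibc", "znvarxdvh", "zonavysp", "zuhxkssx", "zvplf"
Leaf count: 16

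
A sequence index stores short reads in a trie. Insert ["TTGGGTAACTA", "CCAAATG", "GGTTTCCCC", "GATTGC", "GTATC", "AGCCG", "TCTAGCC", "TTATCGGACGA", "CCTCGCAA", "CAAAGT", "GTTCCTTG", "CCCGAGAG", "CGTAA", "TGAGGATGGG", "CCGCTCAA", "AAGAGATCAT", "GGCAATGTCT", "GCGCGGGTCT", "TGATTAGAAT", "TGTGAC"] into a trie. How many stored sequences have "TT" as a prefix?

2

Traverse to the node for "TT", then collect every word in that subtree.
Words under "TT": TTATCGGACGA, TTGGGTAACTA
Count: 2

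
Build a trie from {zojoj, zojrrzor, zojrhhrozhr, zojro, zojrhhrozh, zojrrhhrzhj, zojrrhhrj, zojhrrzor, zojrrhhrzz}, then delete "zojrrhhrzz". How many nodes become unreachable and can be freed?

Walk "zojrrhhrzz" from the leaf back toward the root, removing each node that no remaining word uses.
The suffix "z" (1 node) is used only by "zojrrhhrzz"; the node for "zojrrhhrz" still has the child "h", so pruning stops there.
Nodes removed: 1

1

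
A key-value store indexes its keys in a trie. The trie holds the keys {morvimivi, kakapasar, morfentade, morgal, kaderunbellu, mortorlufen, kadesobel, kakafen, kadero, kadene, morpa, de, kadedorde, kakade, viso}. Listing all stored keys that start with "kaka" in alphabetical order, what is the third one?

kakapasar

DFS of the "kaka" subtree visits, in order: "kakade", "kakafen", "kakapasar"
The 3rd is kakapasar.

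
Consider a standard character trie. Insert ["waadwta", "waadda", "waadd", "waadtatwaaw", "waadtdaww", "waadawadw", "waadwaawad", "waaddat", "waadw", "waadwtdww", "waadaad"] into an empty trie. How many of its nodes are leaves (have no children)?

8

A leaf is a node with no children — equivalently, the end of a word that is not a proper prefix of any other stored word.
Those words: "waadaad", "waadawadw", "waaddat", "waadtatwaaw", "waadtdaww", "waadwaawad", "waadwta", "waadwtdww"
Leaf count: 8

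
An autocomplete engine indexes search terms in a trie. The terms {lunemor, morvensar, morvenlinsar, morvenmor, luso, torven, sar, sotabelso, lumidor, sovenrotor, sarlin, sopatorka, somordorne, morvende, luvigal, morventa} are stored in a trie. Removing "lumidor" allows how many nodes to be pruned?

Walk "lumidor" from the leaf back toward the root, removing each node that no remaining word uses.
The suffix "midor" (5 nodes) is used only by "lumidor"; the node for "lu" still has the child "n", so pruning stops there.
Nodes removed: 5

5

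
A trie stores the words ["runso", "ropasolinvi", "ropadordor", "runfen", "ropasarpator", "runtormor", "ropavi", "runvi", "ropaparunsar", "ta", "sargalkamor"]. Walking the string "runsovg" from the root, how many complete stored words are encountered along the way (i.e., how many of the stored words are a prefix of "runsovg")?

Walk "runsovg" from the root; an end-of-word marker is hit whenever a stored word is a prefix of "runsovg".
Prefixes of the query that are stored words: "runso"
Count: 1

1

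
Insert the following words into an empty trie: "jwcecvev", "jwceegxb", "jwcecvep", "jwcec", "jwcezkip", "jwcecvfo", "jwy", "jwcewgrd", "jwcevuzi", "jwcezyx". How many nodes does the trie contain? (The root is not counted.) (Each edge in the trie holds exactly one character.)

30

Insert word by word; a character creates a node only if that edge doesn't already exist:
  "jwcecvev" → 8 new (j, w, c, e, c, v, e, v)
  "jwceegxb" → prefix "jwce" already present; 4 new (e, g, x, b)
  "jwcecvep" → prefix "jwcecve" already present; 1 new (p)
  "jwcec" → prefix "jwcec" already present; 0 new (none)
  "jwcezkip" → prefix "jwce" already present; 4 new (z, k, i, p)
  "jwcecvfo" → prefix "jwcecv" already present; 2 new (f, o)
  "jwy" → prefix "jw" already present; 1 new (y)
  "jwcewgrd" → prefix "jwce" already present; 4 new (w, g, r, d)
  "jwcevuzi" → prefix "jwce" already present; 4 new (v, u, z, i)
  "jwcezyx" → prefix "jwcez" already present; 2 new (y, x)
Total nodes = 8 + 4 + 1 + 0 + 4 + 2 + 1 + 4 + 4 + 2 = 30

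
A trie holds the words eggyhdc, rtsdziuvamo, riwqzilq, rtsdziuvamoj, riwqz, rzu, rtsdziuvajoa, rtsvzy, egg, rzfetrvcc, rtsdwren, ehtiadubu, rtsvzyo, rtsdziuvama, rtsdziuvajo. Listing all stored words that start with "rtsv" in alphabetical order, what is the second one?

rtsvzyo

DFS of the "rtsv" subtree visits, in order: "rtsvzy", "rtsvzyo"
The 2nd is rtsvzyo.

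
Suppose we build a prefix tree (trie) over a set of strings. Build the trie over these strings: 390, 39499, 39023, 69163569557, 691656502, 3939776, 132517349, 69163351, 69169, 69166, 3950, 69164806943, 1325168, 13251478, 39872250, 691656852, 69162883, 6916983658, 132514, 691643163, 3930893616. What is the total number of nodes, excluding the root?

Count nodes per top-level branch (shared prefixes stored once):
  '1'-branch (132514, 13251478, 1325168, 132517349): 14 nodes
  '3'-branch (390, 39023, 3930893616, 3939776, 39499, 3950, 39872250): 28 nodes
  '6'-branch (69162883, 69163351, 69163569557, 691643163, 69164806943, 691656502, 691656852, 69166, 69169, 6916983658): 44 nodes
Sum: 86

86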